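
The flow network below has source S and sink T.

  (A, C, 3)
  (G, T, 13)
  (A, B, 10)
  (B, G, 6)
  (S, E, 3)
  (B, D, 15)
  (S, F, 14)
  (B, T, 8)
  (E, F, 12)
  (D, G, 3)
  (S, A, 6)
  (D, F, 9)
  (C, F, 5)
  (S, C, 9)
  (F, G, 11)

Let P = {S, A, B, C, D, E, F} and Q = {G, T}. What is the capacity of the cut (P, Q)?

Edges leaving {S, A, B, C, D, E, F}: B→G (6), B→T (8), D→G (3), F→G (11).
Cut capacity = 6 + 8 + 3 + 11 = 28.

28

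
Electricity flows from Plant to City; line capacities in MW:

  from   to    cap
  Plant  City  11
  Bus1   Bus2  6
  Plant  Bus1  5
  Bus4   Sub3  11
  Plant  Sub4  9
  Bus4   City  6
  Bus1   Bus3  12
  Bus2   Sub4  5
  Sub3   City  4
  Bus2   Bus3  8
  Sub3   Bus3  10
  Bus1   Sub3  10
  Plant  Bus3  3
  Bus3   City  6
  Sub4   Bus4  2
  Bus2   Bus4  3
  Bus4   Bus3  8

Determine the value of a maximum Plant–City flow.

Augment Plant→City: bottleneck 11, flow now 11.
Augment Plant→Bus3→City: bottleneck 3, flow now 14.
Augment Plant→Sub4→Bus4→City: bottleneck 2, flow now 16.
Augment Plant→Bus1→Sub3→City: bottleneck 4, flow now 20.
Augment Plant→Bus1→Bus3→City: bottleneck 1, flow now 21.
No augmenting path remains; maximum flow = 21.
In the residual graph, reachable from Plant: {Plant, Sub4}.
Min-cut edges: Plant→Bus1 (5), Plant→Bus3 (3), Plant→City (11), Sub4→Bus4 (2); capacity 5 + 3 + 11 + 2 = 21.
This cut is saturated, so no flow can exceed 21.

21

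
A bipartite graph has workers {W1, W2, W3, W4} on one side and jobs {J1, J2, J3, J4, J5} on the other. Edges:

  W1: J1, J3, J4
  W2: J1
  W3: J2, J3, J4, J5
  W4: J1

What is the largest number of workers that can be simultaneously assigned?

3

Unit-capacity flow: source→left, listed edges, right→sink; max matching = max flow.
Augmenting path W1→J1 (+1); matched 1.
Augmenting path W3→J2 (+1); matched 2.
Augmenting path W2→J1→W1→J3 (+1); matched 3.
No augmenting path remains; maximum matching = 3.
König certificate: {W1, W3, J1} is a vertex cover of size 3 (every listed pair touches it), so no matching can be larger.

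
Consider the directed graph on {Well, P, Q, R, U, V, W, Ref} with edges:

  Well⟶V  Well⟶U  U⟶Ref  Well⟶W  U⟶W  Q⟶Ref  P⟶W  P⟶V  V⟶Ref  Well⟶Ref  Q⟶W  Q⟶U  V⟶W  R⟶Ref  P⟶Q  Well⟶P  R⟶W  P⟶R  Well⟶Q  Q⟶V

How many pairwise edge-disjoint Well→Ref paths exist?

5

Assign every edge capacity 1; by Menger, the answer equals the max flow.
Path Well→Ref (+1); total 1.
Path Well→Q→Ref (+1); total 2.
Path Well→U→Ref (+1); total 3.
Path Well→V→Ref (+1); total 4.
Path Well→P→R→Ref (+1); total 5.
No residual Well→Ref path; max flow = 5.
Certifying cut of size 5: {Well→P, Well→Q, Well→Ref, Well→U, Well→V}.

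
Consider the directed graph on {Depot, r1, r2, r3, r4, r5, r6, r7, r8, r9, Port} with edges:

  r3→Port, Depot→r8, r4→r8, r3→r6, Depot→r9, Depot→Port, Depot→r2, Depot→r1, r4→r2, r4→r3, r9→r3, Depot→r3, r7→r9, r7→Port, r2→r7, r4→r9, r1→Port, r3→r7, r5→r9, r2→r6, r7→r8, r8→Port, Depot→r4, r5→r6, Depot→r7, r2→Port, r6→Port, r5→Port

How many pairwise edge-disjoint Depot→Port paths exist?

7

Assign every edge capacity 1; by Menger, the answer equals the max flow.
Path Depot→Port (+1); total 1.
Path Depot→r1→Port (+1); total 2.
Path Depot→r2→Port (+1); total 3.
Path Depot→r3→Port (+1); total 4.
Path Depot→r7→Port (+1); total 5.
Path Depot→r8→Port (+1); total 6.
Path Depot→r4→r2→r6→Port (+1); total 7.
No residual Depot→Port path; max flow = 7.
Certifying cut of size 7: {Depot→Port, Depot→r1, r2→Port, r3→Port, r6→Port, r7→Port, r8→Port}.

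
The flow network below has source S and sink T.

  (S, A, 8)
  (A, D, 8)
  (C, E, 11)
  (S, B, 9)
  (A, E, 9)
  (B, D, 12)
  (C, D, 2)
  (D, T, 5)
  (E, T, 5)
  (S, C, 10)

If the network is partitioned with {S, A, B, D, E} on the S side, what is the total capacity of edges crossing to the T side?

20

Edges leaving {S, A, B, D, E}: S→C (10), D→T (5), E→T (5).
Cut capacity = 10 + 5 + 5 = 20.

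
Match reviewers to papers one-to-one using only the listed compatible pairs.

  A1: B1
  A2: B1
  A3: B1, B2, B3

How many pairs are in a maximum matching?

2

Unit-capacity flow: source→left, listed edges, right→sink; max matching = max flow.
Augmenting path A1→B1 (+1); matched 1.
Augmenting path A3→B2 (+1); matched 2.
No augmenting path remains; maximum matching = 2.
König certificate: {A3, B1} is a vertex cover of size 2 (every listed pair touches it), so no matching can be larger.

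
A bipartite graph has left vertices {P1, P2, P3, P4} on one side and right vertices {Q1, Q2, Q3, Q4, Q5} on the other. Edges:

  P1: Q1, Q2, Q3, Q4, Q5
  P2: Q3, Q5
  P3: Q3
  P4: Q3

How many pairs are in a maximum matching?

3

Unit-capacity flow: source→left, listed edges, right→sink; max matching = max flow.
Augmenting path P1→Q1 (+1); matched 1.
Augmenting path P2→Q3 (+1); matched 2.
Augmenting path P3→Q3→P2→Q5 (+1); matched 3.
No augmenting path remains; maximum matching = 3.
König certificate: {P1, P2, Q3} is a vertex cover of size 3 (every listed pair touches it), so no matching can be larger.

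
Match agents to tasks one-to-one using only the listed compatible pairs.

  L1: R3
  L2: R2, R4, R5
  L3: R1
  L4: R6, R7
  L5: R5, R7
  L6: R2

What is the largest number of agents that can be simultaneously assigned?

6

Unit-capacity flow: source→left, listed edges, right→sink; max matching = max flow.
Augmenting path L1→R3 (+1); matched 1.
Augmenting path L2→R2 (+1); matched 2.
Augmenting path L3→R1 (+1); matched 3.
Augmenting path L4→R6 (+1); matched 4.
Augmenting path L5→R5 (+1); matched 5.
Augmenting path L6→R2→L2→R4 (+1); matched 6.
No augmenting path remains; maximum matching = 6.
König certificate: {L1, L2, L3, L4, L5, L6} is a vertex cover of size 6 (every listed pair touches it), so no matching can be larger.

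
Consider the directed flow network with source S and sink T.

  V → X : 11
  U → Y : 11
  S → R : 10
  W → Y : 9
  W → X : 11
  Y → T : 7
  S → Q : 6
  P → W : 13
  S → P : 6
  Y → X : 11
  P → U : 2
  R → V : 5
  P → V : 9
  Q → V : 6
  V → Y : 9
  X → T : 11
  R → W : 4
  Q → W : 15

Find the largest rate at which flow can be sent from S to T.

18

Augment S→P→U→Y→T: bottleneck 2, flow now 2.
Augment S→P→V→X→T: bottleneck 4, flow now 6.
Augment S→Q→V→X→T: bottleneck 6, flow now 12.
Augment S→R→V→X→T: bottleneck 1, flow now 13.
Augment S→R→V→Y→T: bottleneck 4, flow now 17.
Augment S→R→W→Y→T: bottleneck 1, flow now 18.
No augmenting path remains; maximum flow = 18.
In the residual graph, reachable from S: {S, P, Q, R, U, V, W, X, Y}.
Min-cut edges: X→T (11), Y→T (7); capacity 11 + 7 = 18.
This cut is saturated, so no flow can exceed 18.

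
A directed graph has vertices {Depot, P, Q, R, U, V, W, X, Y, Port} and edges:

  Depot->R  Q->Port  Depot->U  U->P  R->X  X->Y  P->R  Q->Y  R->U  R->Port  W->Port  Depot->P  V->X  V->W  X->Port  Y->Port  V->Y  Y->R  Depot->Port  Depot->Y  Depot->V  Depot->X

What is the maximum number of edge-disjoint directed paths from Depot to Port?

5

Assign every edge capacity 1; by Menger, the answer equals the max flow.
Path Depot→Port (+1); total 1.
Path Depot→R→Port (+1); total 2.
Path Depot→X→Port (+1); total 3.
Path Depot→Y→Port (+1); total 4.
Path Depot→V→W→Port (+1); total 5.
No residual Depot→Port path; max flow = 5.
Certifying cut of size 5: {Depot→Port, Depot→V, R→Port, X→Port, Y→Port}.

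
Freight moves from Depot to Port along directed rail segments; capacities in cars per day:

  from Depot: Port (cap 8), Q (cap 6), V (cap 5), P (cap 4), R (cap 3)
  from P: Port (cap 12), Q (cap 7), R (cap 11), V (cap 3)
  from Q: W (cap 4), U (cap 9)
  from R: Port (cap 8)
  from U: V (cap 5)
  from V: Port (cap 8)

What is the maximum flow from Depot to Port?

23

Augment Depot→Port: bottleneck 8, flow now 8.
Augment Depot→P→Port: bottleneck 4, flow now 12.
Augment Depot→R→Port: bottleneck 3, flow now 15.
Augment Depot→V→Port: bottleneck 5, flow now 20.
Augment Depot→Q→U→V→Port: bottleneck 3, flow now 23.
No augmenting path remains; maximum flow = 23.
In the residual graph, reachable from Depot: {Depot, Q, U, V, W}.
Min-cut edges: Depot→P (4), Depot→R (3), Depot→Port (8), V→Port (8); capacity 4 + 3 + 8 + 8 = 23.
This cut is saturated, so no flow can exceed 23.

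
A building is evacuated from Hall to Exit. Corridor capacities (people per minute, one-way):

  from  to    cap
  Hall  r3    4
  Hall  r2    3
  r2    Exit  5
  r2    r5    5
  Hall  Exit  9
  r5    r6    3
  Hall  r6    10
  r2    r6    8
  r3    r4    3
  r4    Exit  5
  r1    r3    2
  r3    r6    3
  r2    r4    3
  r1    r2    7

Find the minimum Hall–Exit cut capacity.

Augment Hall→Exit: bottleneck 9, flow now 9.
Augment Hall→r2→Exit: bottleneck 3, flow now 12.
Augment Hall→r3→r4→Exit: bottleneck 3, flow now 15.
No augmenting path remains; maximum flow = 15.
By max-flow min-cut, the minimum cut capacity equals the max flow.
In the residual graph, reachable from Hall: {Hall, r3, r6}.
Min-cut edges: Hall→r2 (3), Hall→Exit (9), r3→r4 (3); capacity 3 + 9 + 3 = 15.

15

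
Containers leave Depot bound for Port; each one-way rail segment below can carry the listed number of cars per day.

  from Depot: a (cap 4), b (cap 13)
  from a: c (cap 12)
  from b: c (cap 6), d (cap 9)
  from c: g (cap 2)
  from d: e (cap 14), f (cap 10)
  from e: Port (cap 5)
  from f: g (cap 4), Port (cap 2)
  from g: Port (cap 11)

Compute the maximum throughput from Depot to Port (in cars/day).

Augment Depot→a→c→g→Port: bottleneck 2, flow now 2.
Augment Depot→b→d→e→Port: bottleneck 5, flow now 7.
Augment Depot→b→d→f→Port: bottleneck 2, flow now 9.
Augment Depot→b→d→f→g→Port: bottleneck 2, flow now 11.
No augmenting path remains; maximum flow = 11.
In the residual graph, reachable from Depot: {Depot, a, b, c}.
Min-cut edges: b→d (9), c→g (2); capacity 9 + 2 = 11.
This cut is saturated, so no flow can exceed 11.

11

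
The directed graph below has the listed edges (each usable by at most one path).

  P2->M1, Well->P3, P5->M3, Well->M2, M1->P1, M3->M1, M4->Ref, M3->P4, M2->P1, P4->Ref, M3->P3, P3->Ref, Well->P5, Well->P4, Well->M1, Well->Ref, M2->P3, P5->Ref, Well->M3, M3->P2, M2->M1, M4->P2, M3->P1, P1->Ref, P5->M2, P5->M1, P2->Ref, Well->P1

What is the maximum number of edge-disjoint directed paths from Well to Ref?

6

Assign every edge capacity 1; by Menger, the answer equals the max flow.
Path Well→Ref (+1); total 1.
Path Well→P5→Ref (+1); total 2.
Path Well→P3→Ref (+1); total 3.
Path Well→P4→Ref (+1); total 4.
Path Well→P1→Ref (+1); total 5.
Path Well→M3→P2→Ref (+1); total 6.
No residual Well→Ref path; max flow = 6.
Certifying cut of size 6: {P1→Ref, P3→Ref, Well→M3, Well→P4, Well→P5, Well→Ref}.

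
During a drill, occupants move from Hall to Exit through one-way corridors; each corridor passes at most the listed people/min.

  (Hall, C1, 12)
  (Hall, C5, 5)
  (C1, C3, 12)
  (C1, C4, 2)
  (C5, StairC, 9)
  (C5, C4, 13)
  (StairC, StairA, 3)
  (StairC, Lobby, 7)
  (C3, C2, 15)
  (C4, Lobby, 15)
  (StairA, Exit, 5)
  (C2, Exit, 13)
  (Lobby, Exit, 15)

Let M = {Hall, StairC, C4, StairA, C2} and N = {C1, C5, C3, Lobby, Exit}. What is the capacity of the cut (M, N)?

Edges leaving {Hall, StairC, C4, StairA, C2}: Hall→C1 (12), Hall→C5 (5), StairC→Lobby (7), C4→Lobby (15), StairA→Exit (5), C2→Exit (13).
Cut capacity = 12 + 5 + 7 + 15 + 5 + 13 = 57.

57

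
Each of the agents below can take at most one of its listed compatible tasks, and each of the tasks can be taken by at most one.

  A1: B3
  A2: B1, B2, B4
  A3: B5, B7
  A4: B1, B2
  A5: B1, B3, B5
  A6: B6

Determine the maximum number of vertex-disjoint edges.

Unit-capacity flow: source→left, listed edges, right→sink; max matching = max flow.
Augmenting path A1→B3 (+1); matched 1.
Augmenting path A2→B1 (+1); matched 2.
Augmenting path A3→B5 (+1); matched 3.
Augmenting path A4→B2 (+1); matched 4.
Augmenting path A6→B6 (+1); matched 5.
Augmenting path A5→B1→A2→B4 (+1); matched 6.
No augmenting path remains; maximum matching = 6.
König certificate: {A1, A2, A3, A4, A5, A6} is a vertex cover of size 6 (every listed pair touches it), so no matching can be larger.

6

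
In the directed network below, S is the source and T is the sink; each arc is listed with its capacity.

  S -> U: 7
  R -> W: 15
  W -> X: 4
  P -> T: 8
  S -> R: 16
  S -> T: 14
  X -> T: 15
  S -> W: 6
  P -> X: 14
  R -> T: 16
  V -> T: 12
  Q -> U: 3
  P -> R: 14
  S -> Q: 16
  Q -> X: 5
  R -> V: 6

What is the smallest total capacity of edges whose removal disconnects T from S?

39

Augment S→T: bottleneck 14, flow now 14.
Augment S→R→T: bottleneck 16, flow now 30.
Augment S→Q→X→T: bottleneck 5, flow now 35.
Augment S→W→X→T: bottleneck 4, flow now 39.
No augmenting path remains; maximum flow = 39.
By max-flow min-cut, the minimum cut capacity equals the max flow.
In the residual graph, reachable from S: {S, Q, U, W}.
Min-cut edges: S→R (16), S→T (14), Q→X (5), W→X (4); capacity 16 + 14 + 5 + 4 = 39.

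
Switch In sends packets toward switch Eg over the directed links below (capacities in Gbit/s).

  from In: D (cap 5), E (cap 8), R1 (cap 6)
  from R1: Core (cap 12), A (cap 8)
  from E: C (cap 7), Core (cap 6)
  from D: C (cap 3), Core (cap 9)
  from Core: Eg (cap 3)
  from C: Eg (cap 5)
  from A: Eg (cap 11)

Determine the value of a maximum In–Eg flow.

Augment In→R1→Core→Eg: bottleneck 3, flow now 3.
Augment In→R1→A→Eg: bottleneck 3, flow now 6.
Augment In→E→C→Eg: bottleneck 5, flow now 11.
Augment In→E→Core→R1→A→Eg: bottleneck 3, flow now 14. (uses reverse residual edge)
No augmenting path remains; maximum flow = 14.
In the residual graph, reachable from In: {In, E, D, Core, C}.
Min-cut edges: In→R1 (6), Core→Eg (3), C→Eg (5); capacity 6 + 3 + 5 = 14.
This cut is saturated, so no flow can exceed 14.

14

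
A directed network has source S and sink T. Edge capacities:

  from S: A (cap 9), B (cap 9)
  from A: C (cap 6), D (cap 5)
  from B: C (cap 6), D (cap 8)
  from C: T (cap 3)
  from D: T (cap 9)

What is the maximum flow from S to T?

12

Augment S→A→C→T: bottleneck 3, flow now 3.
Augment S→A→D→T: bottleneck 5, flow now 8.
Augment S→B→D→T: bottleneck 4, flow now 12.
No augmenting path remains; maximum flow = 12.
In the residual graph, reachable from S: {S, A, B, C, D}.
Min-cut edges: C→T (3), D→T (9); capacity 3 + 9 = 12.
This cut is saturated, so no flow can exceed 12.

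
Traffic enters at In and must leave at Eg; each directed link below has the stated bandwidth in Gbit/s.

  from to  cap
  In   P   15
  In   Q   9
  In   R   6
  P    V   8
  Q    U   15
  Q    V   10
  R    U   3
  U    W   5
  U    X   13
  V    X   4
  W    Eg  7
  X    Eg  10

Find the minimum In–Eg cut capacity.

15

Augment In→P→V→X→Eg: bottleneck 4, flow now 4.
Augment In→Q→U→W→Eg: bottleneck 5, flow now 9.
Augment In→Q→U→X→Eg: bottleneck 4, flow now 13.
Augment In→R→U→X→Eg: bottleneck 2, flow now 15.
No augmenting path remains; maximum flow = 15.
By max-flow min-cut, the minimum cut capacity equals the max flow.
In the residual graph, reachable from In: {In, P, Q, R, U, V, X}.
Min-cut edges: U→W (5), X→Eg (10); capacity 5 + 10 = 15.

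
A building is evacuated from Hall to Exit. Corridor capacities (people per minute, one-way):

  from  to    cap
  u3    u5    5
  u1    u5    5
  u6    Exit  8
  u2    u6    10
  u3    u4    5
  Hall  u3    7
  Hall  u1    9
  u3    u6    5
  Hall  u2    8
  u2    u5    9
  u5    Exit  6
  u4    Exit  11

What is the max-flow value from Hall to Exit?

19

Augment Hall→u1→u5→Exit: bottleneck 5, flow now 5.
Augment Hall→u2→u5→Exit: bottleneck 1, flow now 6.
Augment Hall→u2→u6→Exit: bottleneck 7, flow now 13.
Augment Hall→u3→u4→Exit: bottleneck 5, flow now 18.
Augment Hall→u3→u6→Exit: bottleneck 1, flow now 19.
No augmenting path remains; maximum flow = 19.
In the residual graph, reachable from Hall: {Hall, u1, u2, u3, u5, u6}.
Min-cut edges: u3→u4 (5), u5→Exit (6), u6→Exit (8); capacity 5 + 6 + 8 = 19.
This cut is saturated, so no flow can exceed 19.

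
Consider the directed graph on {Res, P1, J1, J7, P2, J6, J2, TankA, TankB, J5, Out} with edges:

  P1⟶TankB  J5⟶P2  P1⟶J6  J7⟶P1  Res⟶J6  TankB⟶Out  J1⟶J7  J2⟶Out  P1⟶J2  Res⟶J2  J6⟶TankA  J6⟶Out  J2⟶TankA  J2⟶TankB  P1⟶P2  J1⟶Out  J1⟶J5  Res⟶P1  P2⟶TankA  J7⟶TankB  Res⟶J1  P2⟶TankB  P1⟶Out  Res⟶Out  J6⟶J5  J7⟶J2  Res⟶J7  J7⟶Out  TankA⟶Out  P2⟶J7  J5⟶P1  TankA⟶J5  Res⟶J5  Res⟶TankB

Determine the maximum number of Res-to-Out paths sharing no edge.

8

Assign every edge capacity 1; by Menger, the answer equals the max flow.
Path Res→Out (+1); total 1.
Path Res→P1→Out (+1); total 2.
Path Res→J1→Out (+1); total 3.
Path Res→J7→Out (+1); total 4.
Path Res→J6→Out (+1); total 5.
Path Res→J2→Out (+1); total 6.
Path Res→TankB→Out (+1); total 7.
Path Res→J5→P2→TankA→Out (+1); total 8.
No residual Res→Out path; max flow = 8.
Certifying cut of size 8: {Res→J1, Res→J2, Res→J5, Res→J6, Res→J7, Res→Out, Res→P1, Res→TankB}.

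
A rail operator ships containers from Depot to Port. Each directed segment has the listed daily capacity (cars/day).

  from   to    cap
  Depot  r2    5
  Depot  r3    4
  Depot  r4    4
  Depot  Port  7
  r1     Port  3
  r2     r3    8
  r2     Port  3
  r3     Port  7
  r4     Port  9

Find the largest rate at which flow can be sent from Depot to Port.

Augment Depot→Port: bottleneck 7, flow now 7.
Augment Depot→r2→Port: bottleneck 3, flow now 10.
Augment Depot→r3→Port: bottleneck 4, flow now 14.
Augment Depot→r4→Port: bottleneck 4, flow now 18.
Augment Depot→r2→r3→Port: bottleneck 2, flow now 20.
No augmenting path remains; maximum flow = 20.
In the residual graph, reachable from Depot: {Depot}.
Min-cut edges: Depot→r2 (5), Depot→r3 (4), Depot→r4 (4), Depot→Port (7); capacity 5 + 4 + 4 + 7 = 20.
This cut is saturated, so no flow can exceed 20.

20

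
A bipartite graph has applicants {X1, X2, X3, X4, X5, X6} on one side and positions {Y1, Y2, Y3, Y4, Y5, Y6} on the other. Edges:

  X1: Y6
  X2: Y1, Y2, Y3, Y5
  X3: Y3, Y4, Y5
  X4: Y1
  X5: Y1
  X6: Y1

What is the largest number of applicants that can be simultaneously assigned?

Unit-capacity flow: source→left, listed edges, right→sink; max matching = max flow.
Augmenting path X1→Y6 (+1); matched 1.
Augmenting path X2→Y1 (+1); matched 2.
Augmenting path X3→Y3 (+1); matched 3.
Augmenting path X4→Y1→X2→Y2 (+1); matched 4.
No augmenting path remains; maximum matching = 4.
König certificate: {X1, X2, X3, Y1} is a vertex cover of size 4 (every listed pair touches it), so no matching can be larger.

4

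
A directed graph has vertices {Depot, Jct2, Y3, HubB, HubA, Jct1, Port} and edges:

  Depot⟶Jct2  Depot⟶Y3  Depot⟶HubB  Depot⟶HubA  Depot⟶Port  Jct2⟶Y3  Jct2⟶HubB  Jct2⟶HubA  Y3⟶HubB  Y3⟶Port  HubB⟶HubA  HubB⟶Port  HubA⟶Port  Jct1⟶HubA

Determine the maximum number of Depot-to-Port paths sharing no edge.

4

Assign every edge capacity 1; by Menger, the answer equals the max flow.
Path Depot→Port (+1); total 1.
Path Depot→Y3→Port (+1); total 2.
Path Depot→HubB→Port (+1); total 3.
Path Depot→HubA→Port (+1); total 4.
No residual Depot→Port path; max flow = 4.
Certifying cut of size 4: {Depot→Port, HubA→Port, HubB→Port, Y3→Port}.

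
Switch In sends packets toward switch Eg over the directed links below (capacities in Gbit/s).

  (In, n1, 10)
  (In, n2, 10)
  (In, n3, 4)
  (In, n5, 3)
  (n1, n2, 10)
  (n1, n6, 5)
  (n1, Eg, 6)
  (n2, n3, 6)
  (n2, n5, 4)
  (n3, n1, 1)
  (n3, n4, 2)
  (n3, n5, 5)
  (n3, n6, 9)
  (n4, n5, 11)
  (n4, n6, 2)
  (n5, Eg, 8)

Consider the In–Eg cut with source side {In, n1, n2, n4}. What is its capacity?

Edges leaving {In, n1, n2, n4}: In→n3 (4), In→n5 (3), n1→n6 (5), n1→Eg (6), n2→n3 (6), n2→n5 (4), n4→n5 (11), n4→n6 (2).
Cut capacity = 4 + 3 + 5 + 6 + 6 + 4 + 11 + 2 = 41.

41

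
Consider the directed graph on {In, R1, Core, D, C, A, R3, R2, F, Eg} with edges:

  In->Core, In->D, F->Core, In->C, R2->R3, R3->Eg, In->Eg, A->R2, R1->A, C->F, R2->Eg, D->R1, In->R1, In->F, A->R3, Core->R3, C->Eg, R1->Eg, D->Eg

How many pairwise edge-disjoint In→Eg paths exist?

Assign every edge capacity 1; by Menger, the answer equals the max flow.
Path In→Eg (+1); total 1.
Path In→R1→Eg (+1); total 2.
Path In→D→Eg (+1); total 3.
Path In→C→Eg (+1); total 4.
Path In→Core→R3→Eg (+1); total 5.
No residual In→Eg path; max flow = 5.
Certifying cut of size 5: {Core→R3, In→C, In→D, In→Eg, In→R1}.

5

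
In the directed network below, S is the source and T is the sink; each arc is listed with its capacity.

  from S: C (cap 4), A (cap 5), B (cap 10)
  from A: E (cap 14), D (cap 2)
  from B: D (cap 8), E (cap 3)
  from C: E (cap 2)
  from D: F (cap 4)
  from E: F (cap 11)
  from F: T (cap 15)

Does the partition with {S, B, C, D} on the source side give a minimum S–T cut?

Given cut capacity: 5 + 3 + 2 + 4 = 14.
Augment S→A→D→F→T: bottleneck 2, flow now 2.
Augment S→A→E→F→T: bottleneck 3, flow now 5.
Augment S→B→D→F→T: bottleneck 2, flow now 7.
Augment S→B→E→F→T: bottleneck 3, flow now 10.
Augment S→C→E→F→T: bottleneck 2, flow now 12.
Augment S→B→D→A→E→F→T: bottleneck 2, flow now 14. (uses reverse residual edge)
No augmenting path remains; maximum flow = 14.
Cut capacity 14 equals the max flow, so it is a minimum cut.

Yes — it is a minimum cut (capacity 14).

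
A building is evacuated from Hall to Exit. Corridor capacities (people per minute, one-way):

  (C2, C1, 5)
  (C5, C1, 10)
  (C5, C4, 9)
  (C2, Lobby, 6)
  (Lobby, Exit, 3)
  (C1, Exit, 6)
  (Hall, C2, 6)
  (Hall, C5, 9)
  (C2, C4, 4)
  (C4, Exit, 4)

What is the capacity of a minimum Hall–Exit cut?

Augment Hall→C5→C4→Exit: bottleneck 4, flow now 4.
Augment Hall→C5→C1→Exit: bottleneck 5, flow now 9.
Augment Hall→C2→Lobby→Exit: bottleneck 3, flow now 12.
Augment Hall→C2→C1→Exit: bottleneck 1, flow now 13.
No augmenting path remains; maximum flow = 13.
By max-flow min-cut, the minimum cut capacity equals the max flow.
In the residual graph, reachable from Hall: {Hall, C5, C2, Lobby, C4, C1}.
Min-cut edges: Lobby→Exit (3), C4→Exit (4), C1→Exit (6); capacity 3 + 4 + 6 = 13.

13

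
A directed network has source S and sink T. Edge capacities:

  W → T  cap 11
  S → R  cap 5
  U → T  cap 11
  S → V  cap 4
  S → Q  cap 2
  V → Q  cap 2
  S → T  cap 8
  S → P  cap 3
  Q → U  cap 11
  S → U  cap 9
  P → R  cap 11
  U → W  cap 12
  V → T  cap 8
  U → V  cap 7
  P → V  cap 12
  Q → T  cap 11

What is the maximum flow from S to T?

Augment S→T: bottleneck 8, flow now 8.
Augment S→Q→T: bottleneck 2, flow now 10.
Augment S→U→T: bottleneck 9, flow now 19.
Augment S→V→T: bottleneck 4, flow now 23.
Augment S→P→V→T: bottleneck 3, flow now 26.
No augmenting path remains; maximum flow = 26.
In the residual graph, reachable from S: {S, R}.
Min-cut edges: S→P (3), S→Q (2), S→U (9), S→V (4), S→T (8); capacity 3 + 2 + 9 + 4 + 8 = 26.
This cut is saturated, so no flow can exceed 26.

26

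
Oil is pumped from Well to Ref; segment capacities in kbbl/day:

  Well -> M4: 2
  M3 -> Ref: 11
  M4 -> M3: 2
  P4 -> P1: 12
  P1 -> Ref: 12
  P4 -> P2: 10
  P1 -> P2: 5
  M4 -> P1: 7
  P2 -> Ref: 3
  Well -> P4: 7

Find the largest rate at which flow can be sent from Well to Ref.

9

Augment Well→P4→P2→Ref: bottleneck 3, flow now 3.
Augment Well→P4→P1→Ref: bottleneck 4, flow now 7.
Augment Well→M4→M3→Ref: bottleneck 2, flow now 9.
No augmenting path remains; maximum flow = 9.
In the residual graph, reachable from Well: {Well}.
Min-cut edges: Well→P4 (7), Well→M4 (2); capacity 7 + 2 = 9.
This cut is saturated, so no flow can exceed 9.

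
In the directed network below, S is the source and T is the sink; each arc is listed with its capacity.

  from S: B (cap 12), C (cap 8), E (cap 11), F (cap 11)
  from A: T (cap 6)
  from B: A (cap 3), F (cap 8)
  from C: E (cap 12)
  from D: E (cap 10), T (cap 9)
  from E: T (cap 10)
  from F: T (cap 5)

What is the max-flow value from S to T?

18

Augment S→E→T: bottleneck 10, flow now 10.
Augment S→F→T: bottleneck 5, flow now 15.
Augment S→B→A→T: bottleneck 3, flow now 18.
No augmenting path remains; maximum flow = 18.
In the residual graph, reachable from S: {S, B, C, E, F}.
Min-cut edges: B→A (3), E→T (10), F→T (5); capacity 3 + 10 + 5 = 18.
This cut is saturated, so no flow can exceed 18.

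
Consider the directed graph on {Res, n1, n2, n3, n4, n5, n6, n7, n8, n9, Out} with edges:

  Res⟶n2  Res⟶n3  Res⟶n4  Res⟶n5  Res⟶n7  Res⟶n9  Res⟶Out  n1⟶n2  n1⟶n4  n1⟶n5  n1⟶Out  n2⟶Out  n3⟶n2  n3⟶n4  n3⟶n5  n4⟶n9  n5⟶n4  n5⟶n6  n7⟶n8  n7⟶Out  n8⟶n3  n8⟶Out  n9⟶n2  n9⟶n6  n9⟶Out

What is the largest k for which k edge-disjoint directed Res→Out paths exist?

Assign every edge capacity 1; by Menger, the answer equals the max flow.
Path Res→Out (+1); total 1.
Path Res→n2→Out (+1); total 2.
Path Res→n7→Out (+1); total 3.
Path Res→n9→Out (+1); total 4.
No residual Res→Out path; max flow = 4.
Certifying cut of size 4: {Res→Out, Res→n7, n2→Out, n9→Out}.

4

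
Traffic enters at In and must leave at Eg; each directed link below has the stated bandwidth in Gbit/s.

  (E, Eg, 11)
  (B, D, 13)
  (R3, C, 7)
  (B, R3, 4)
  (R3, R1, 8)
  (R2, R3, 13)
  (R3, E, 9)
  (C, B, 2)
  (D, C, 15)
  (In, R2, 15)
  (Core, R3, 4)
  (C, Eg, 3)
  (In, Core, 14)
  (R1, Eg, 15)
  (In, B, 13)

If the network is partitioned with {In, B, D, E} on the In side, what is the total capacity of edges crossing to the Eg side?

Edges leaving {In, B, D, E}: In→Core (14), In→R2 (15), B→R3 (4), D→C (15), E→Eg (11).
Cut capacity = 14 + 15 + 4 + 15 + 11 = 59.

59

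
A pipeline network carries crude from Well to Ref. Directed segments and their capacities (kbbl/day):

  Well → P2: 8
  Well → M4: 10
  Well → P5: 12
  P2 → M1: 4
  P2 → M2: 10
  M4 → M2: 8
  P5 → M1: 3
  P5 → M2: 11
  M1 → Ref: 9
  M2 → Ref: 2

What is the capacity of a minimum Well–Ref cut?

9

Augment Well→P2→M1→Ref: bottleneck 4, flow now 4.
Augment Well→P2→M2→Ref: bottleneck 2, flow now 6.
Augment Well→P5→M1→Ref: bottleneck 3, flow now 9.
No augmenting path remains; maximum flow = 9.
By max-flow min-cut, the minimum cut capacity equals the max flow.
In the residual graph, reachable from Well: {Well, P2, M4, P5, M2}.
Min-cut edges: P2→M1 (4), P5→M1 (3), M2→Ref (2); capacity 4 + 3 + 2 = 9.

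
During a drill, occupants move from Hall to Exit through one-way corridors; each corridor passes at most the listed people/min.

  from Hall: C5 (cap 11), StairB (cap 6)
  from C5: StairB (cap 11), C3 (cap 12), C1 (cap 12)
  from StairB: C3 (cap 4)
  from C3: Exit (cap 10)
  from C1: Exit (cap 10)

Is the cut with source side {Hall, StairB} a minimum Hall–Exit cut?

Yes — it is a minimum cut (capacity 15).

Given cut capacity: 11 + 4 = 15.
Augment Hall→C5→C3→Exit: bottleneck 10, flow now 10.
Augment Hall→C5→C1→Exit: bottleneck 1, flow now 11.
Augment Hall→StairB→C3→C5→C1→Exit: bottleneck 4, flow now 15. (uses reverse residual edge)
No augmenting path remains; maximum flow = 15.
Cut capacity 15 equals the max flow, so it is a minimum cut.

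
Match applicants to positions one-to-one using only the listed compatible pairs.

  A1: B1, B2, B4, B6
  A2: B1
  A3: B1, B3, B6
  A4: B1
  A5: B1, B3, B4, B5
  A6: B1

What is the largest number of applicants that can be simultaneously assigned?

4

Unit-capacity flow: source→left, listed edges, right→sink; max matching = max flow.
Augmenting path A1→B1 (+1); matched 1.
Augmenting path A3→B3 (+1); matched 2.
Augmenting path A5→B4 (+1); matched 3.
Augmenting path A2→B1→A1→B2 (+1); matched 4.
No augmenting path remains; maximum matching = 4.
König certificate: {A1, A3, A5, B1} is a vertex cover of size 4 (every listed pair touches it), so no matching can be larger.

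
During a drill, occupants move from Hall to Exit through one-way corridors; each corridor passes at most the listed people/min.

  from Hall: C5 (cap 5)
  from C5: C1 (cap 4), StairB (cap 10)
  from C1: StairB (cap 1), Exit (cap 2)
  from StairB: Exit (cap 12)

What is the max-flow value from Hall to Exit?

5

Augment Hall→C5→C1→Exit: bottleneck 2, flow now 2.
Augment Hall→C5→StairB→Exit: bottleneck 3, flow now 5.
No augmenting path remains; maximum flow = 5.
In the residual graph, reachable from Hall: {Hall}.
Min-cut edges: Hall→C5 (5); capacity 5 = 5.
This cut is saturated, so no flow can exceed 5.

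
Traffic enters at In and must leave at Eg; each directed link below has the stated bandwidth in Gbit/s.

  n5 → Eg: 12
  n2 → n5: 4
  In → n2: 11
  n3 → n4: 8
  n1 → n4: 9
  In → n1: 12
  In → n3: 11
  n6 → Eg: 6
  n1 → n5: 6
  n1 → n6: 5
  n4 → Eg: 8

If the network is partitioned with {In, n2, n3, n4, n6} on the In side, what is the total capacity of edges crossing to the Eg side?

Edges leaving {In, n2, n3, n4, n6}: In→n1 (12), n2→n5 (4), n4→Eg (8), n6→Eg (6).
Cut capacity = 12 + 4 + 8 + 6 = 30.

30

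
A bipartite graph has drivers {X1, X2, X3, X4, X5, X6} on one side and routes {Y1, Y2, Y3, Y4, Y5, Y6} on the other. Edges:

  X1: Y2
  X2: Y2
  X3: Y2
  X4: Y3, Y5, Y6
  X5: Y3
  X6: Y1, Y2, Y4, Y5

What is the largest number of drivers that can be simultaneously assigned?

4

Unit-capacity flow: source→left, listed edges, right→sink; max matching = max flow.
Augmenting path X1→Y2 (+1); matched 1.
Augmenting path X4→Y3 (+1); matched 2.
Augmenting path X6→Y1 (+1); matched 3.
Augmenting path X5→Y3→X4→Y5 (+1); matched 4.
No augmenting path remains; maximum matching = 4.
König certificate: {X4, X5, X6, Y2} is a vertex cover of size 4 (every listed pair touches it), so no matching can be larger.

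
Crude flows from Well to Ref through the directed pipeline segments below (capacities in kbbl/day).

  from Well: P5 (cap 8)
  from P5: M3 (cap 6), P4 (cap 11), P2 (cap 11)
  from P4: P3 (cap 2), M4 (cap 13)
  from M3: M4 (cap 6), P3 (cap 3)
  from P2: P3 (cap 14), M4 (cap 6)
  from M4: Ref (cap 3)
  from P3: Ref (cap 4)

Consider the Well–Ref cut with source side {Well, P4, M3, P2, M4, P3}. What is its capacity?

15

Edges leaving {Well, P4, M3, P2, M4, P3}: Well→P5 (8), M4→Ref (3), P3→Ref (4).
Cut capacity = 8 + 3 + 4 = 15.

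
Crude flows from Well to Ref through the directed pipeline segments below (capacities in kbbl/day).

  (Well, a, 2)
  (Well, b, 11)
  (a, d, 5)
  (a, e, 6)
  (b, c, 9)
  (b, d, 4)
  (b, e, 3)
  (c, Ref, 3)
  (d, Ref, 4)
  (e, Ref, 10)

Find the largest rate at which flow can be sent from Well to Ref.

Augment Well→a→d→Ref: bottleneck 2, flow now 2.
Augment Well→b→c→Ref: bottleneck 3, flow now 5.
Augment Well→b→d→Ref: bottleneck 2, flow now 7.
Augment Well→b→e→Ref: bottleneck 3, flow now 10.
Augment Well→b→d→a→e→Ref: bottleneck 2, flow now 12. (uses reverse residual edge)
No augmenting path remains; maximum flow = 12.
In the residual graph, reachable from Well: {Well, b, c}.
Min-cut edges: Well→a (2), b→d (4), b→e (3), c→Ref (3); capacity 2 + 4 + 3 + 3 = 12.
This cut is saturated, so no flow can exceed 12.

12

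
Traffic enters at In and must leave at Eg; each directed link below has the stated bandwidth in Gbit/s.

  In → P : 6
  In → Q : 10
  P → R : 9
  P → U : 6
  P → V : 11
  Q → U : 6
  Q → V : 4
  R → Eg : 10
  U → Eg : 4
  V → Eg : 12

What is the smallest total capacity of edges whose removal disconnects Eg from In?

Augment In→P→R→Eg: bottleneck 6, flow now 6.
Augment In→Q→U→Eg: bottleneck 4, flow now 10.
Augment In→Q→V→Eg: bottleneck 4, flow now 14.
No augmenting path remains; maximum flow = 14.
By max-flow min-cut, the minimum cut capacity equals the max flow.
In the residual graph, reachable from In: {In, Q, U}.
Min-cut edges: In→P (6), Q→V (4), U→Eg (4); capacity 6 + 4 + 4 = 14.

14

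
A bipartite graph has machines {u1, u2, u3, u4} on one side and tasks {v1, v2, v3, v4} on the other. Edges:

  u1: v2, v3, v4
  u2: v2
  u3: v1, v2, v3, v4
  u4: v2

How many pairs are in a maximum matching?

Unit-capacity flow: source→left, listed edges, right→sink; max matching = max flow.
Augmenting path u1→v2 (+1); matched 1.
Augmenting path u3→v1 (+1); matched 2.
Augmenting path u2→v2→u1→v3 (+1); matched 3.
No augmenting path remains; maximum matching = 3.
König certificate: {u1, u3, v2} is a vertex cover of size 3 (every listed pair touches it), so no matching can be larger.

3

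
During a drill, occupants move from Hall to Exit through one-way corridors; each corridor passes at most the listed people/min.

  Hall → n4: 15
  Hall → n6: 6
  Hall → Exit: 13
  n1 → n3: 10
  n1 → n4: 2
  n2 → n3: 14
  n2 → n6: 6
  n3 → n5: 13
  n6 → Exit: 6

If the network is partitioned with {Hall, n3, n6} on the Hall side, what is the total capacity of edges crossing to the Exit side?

Edges leaving {Hall, n3, n6}: Hall→n4 (15), Hall→Exit (13), n3→n5 (13), n6→Exit (6).
Cut capacity = 15 + 13 + 13 + 6 = 47.

47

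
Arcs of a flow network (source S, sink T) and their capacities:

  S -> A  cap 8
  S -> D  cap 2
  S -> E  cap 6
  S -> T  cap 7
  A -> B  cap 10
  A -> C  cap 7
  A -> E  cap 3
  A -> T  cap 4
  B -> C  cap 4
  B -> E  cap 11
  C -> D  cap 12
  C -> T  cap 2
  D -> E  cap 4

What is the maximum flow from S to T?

Augment S→T: bottleneck 7, flow now 7.
Augment S→A→T: bottleneck 4, flow now 11.
Augment S→A→C→T: bottleneck 2, flow now 13.
No augmenting path remains; maximum flow = 13.
In the residual graph, reachable from S: {S, A, B, C, D, E}.
Min-cut edges: S→T (7), A→T (4), C→T (2); capacity 7 + 4 + 2 = 13.
This cut is saturated, so no flow can exceed 13.

13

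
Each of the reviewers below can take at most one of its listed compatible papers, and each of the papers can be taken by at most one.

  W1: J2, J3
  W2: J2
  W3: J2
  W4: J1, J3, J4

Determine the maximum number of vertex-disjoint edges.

Unit-capacity flow: source→left, listed edges, right→sink; max matching = max flow.
Augmenting path W1→J2 (+1); matched 1.
Augmenting path W4→J1 (+1); matched 2.
Augmenting path W2→J2→W1→J3 (+1); matched 3.
No augmenting path remains; maximum matching = 3.
König certificate: {W1, W4, J2} is a vertex cover of size 3 (every listed pair touches it), so no matching can be larger.

3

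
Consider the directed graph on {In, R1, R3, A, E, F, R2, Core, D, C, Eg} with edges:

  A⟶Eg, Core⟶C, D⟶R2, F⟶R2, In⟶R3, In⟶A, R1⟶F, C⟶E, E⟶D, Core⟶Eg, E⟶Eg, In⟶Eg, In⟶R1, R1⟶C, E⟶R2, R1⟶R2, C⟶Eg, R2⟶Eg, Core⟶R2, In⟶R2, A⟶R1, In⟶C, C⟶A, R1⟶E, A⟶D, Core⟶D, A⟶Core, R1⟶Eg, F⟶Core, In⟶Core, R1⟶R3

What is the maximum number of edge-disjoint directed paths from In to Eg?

6

Assign every edge capacity 1; by Menger, the answer equals the max flow.
Path In→Eg (+1); total 1.
Path In→R1→Eg (+1); total 2.
Path In→A→Eg (+1); total 3.
Path In→R2→Eg (+1); total 4.
Path In→Core→Eg (+1); total 5.
Path In→C→Eg (+1); total 6.
No residual In→Eg path; max flow = 6.
Certifying cut of size 6: {In→A, In→C, In→Core, In→Eg, In→R1, In→R2}.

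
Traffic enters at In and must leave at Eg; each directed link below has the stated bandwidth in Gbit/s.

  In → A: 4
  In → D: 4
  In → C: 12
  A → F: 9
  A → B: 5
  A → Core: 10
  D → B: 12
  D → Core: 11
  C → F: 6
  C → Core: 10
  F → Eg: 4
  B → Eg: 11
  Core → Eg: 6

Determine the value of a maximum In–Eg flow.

Augment In→A→F→Eg: bottleneck 4, flow now 4.
Augment In→D→B→Eg: bottleneck 4, flow now 8.
Augment In→C→Core→Eg: bottleneck 6, flow now 14.
Augment In→C→F→A→B→Eg: bottleneck 4, flow now 18. (uses reverse residual edge)
No augmenting path remains; maximum flow = 18.
In the residual graph, reachable from In: {In, C, F, Core}.
Min-cut edges: In→A (4), In→D (4), F→Eg (4), Core→Eg (6); capacity 4 + 4 + 4 + 6 = 18.
This cut is saturated, so no flow can exceed 18.

18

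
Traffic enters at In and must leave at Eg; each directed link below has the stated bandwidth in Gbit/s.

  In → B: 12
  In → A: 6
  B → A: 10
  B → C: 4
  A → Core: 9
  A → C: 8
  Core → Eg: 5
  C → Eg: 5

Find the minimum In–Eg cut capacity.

Augment In→B→C→Eg: bottleneck 4, flow now 4.
Augment In→A→Core→Eg: bottleneck 5, flow now 9.
Augment In→A→C→Eg: bottleneck 1, flow now 10.
No augmenting path remains; maximum flow = 10.
By max-flow min-cut, the minimum cut capacity equals the max flow.
In the residual graph, reachable from In: {In, B, A, Core, C}.
Min-cut edges: Core→Eg (5), C→Eg (5); capacity 5 + 5 = 10.

10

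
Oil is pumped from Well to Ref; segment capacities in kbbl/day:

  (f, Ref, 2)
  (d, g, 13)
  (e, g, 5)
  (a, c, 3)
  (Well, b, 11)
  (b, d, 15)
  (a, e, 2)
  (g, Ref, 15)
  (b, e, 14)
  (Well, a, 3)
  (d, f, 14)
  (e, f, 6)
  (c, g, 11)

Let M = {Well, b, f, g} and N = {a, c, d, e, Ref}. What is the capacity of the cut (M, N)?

49

Edges leaving {Well, b, f, g}: Well→a (3), b→d (15), b→e (14), f→Ref (2), g→Ref (15).
Cut capacity = 3 + 15 + 14 + 2 + 15 = 49.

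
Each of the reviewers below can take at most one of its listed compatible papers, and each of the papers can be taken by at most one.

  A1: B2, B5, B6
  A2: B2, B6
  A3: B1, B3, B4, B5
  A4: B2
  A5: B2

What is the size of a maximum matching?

4

Unit-capacity flow: source→left, listed edges, right→sink; max matching = max flow.
Augmenting path A1→B2 (+1); matched 1.
Augmenting path A2→B6 (+1); matched 2.
Augmenting path A3→B1 (+1); matched 3.
Augmenting path A4→B2→A1→B5 (+1); matched 4.
No augmenting path remains; maximum matching = 4.
König certificate: {A1, A2, A3, B2} is a vertex cover of size 4 (every listed pair touches it), so no matching can be larger.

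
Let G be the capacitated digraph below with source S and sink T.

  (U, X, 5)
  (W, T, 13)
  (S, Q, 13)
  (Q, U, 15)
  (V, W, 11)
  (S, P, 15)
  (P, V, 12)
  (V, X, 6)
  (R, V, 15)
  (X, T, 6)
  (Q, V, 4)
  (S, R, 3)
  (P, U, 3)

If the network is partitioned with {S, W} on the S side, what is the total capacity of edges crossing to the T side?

44

Edges leaving {S, W}: S→P (15), S→Q (13), S→R (3), W→T (13).
Cut capacity = 15 + 13 + 3 + 13 = 44.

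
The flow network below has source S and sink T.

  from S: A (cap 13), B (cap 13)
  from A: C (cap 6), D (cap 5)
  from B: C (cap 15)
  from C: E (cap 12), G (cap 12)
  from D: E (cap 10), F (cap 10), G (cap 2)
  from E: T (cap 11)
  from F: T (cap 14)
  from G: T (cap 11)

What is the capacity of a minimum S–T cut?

24

Augment S→A→C→E→T: bottleneck 6, flow now 6.
Augment S→A→D→E→T: bottleneck 5, flow now 11.
Augment S→B→C→G→T: bottleneck 11, flow now 22.
Augment S→B→C→E→D→F→T: bottleneck 2, flow now 24. (uses reverse residual edge)
No augmenting path remains; maximum flow = 24.
By max-flow min-cut, the minimum cut capacity equals the max flow.
In the residual graph, reachable from S: {S, A}.
Min-cut edges: S→B (13), A→C (6), A→D (5); capacity 13 + 6 + 5 = 24.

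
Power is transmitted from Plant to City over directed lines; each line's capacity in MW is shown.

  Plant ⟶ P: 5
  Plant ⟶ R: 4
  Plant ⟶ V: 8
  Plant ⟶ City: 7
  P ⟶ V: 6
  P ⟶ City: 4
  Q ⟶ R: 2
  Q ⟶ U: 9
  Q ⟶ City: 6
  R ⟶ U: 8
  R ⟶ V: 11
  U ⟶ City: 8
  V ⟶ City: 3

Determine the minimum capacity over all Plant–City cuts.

Augment Plant→City: bottleneck 7, flow now 7.
Augment Plant→P→City: bottleneck 4, flow now 11.
Augment Plant→V→City: bottleneck 3, flow now 14.
Augment Plant→R→U→City: bottleneck 4, flow now 18.
No augmenting path remains; maximum flow = 18.
By max-flow min-cut, the minimum cut capacity equals the max flow.
In the residual graph, reachable from Plant: {Plant, P, V}.
Min-cut edges: Plant→R (4), Plant→City (7), P→City (4), V→City (3); capacity 4 + 7 + 4 + 3 = 18.

18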